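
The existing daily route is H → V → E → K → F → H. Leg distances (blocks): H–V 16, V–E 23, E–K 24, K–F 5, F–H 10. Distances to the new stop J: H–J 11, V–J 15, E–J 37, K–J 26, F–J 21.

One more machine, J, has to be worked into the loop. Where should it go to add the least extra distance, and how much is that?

+10 blocks — insert J between H and V.

Insertion cost between consecutive stops i–j is d(i,J) + d(J,j) − d(i,j):
  between H and V: 11 + 15 − 16 = 10
  between V and E: 15 + 37 − 23 = 29
  between E and K: 37 + 26 − 24 = 39
  between K and F: 26 + 21 − 5 = 42
  between F and H: 21 + 11 − 10 = 22
Cheapest insertion is between H and V, adding 10.
New total = 78 + 10 = 88.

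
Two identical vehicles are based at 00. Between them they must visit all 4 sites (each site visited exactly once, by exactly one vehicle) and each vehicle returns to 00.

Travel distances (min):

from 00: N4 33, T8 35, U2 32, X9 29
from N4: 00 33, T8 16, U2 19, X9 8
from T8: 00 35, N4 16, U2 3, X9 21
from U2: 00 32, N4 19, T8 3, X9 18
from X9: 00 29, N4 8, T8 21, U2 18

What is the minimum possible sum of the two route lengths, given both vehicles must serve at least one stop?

There are 2^3 − 1 = 7 ways to divide the 4 stops into two non-empty groups. For each, the best each vehicle can do is its own shortest tour through its group:
  {N4} + {T8, U2, X9}: 66 + 85 = 151
  {T8} + {N4, U2, X9}: 70 + 88 = 158
  {N4, T8} + {U2, X9}: 84 + 79 = 163
  {U2} + {N4, T8, X9}: 64 + 88 = 152
  {N4, U2} + {T8, X9}: 84 + 85 = 169
  {T8, U2} + {N4, X9}: 70 + 70 = 140
  … (7 splits in total)
Best: vehicle 1 00 → T8 → U2 → 00 = 70; vehicle 2 00 → N4 → X9 → 00 = 70; combined 140.

140 min — the smallest possible combined total.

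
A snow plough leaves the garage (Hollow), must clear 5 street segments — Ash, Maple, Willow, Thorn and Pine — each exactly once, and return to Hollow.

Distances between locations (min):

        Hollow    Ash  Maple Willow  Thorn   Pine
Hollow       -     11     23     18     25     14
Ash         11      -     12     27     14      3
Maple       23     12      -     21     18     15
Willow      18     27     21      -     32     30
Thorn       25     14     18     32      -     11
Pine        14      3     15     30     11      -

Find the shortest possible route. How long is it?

There are 60 distinct closed tours to check (reversals are equivalent).
Hollow - Ash - Maple - Willow - Thorn - Pine - Hollow: 11+12+21+32+11+14 = 101
Hollow - Ash - Maple - Willow - Pine - Thorn - Hollow: 11+12+21+30+11+25 = 110
Hollow - Ash - Maple - Thorn - Willow - Pine - Hollow: 11+12+18+32+30+14 = 117
Hollow - Ash - Maple - Thorn - Pine - Willow - Hollow: 11+12+18+11+30+18 = 100
Hollow - Ash - Maple - Pine - Willow - Thorn - Hollow: 11+12+15+30+32+25 = 125
Hollow - Ash - Maple - Pine - Thorn - Willow - Hollow: 11+12+15+11+32+18 = 99
Hollow - Ash - Willow - Maple - Thorn - Pine - Hollow: 11+27+21+18+11+14 = 102
Hollow - Ash - Willow - Maple - Pine - Thorn - Hollow: 11+27+21+15+11+25 = 110
Hollow - Ash - Willow - Thorn - Maple - Pine - Hollow: 11+27+32+18+15+14 = 117
Hollow - Ash - Willow - Thorn - Pine - Maple - Hollow: 11+27+32+11+15+23 = 119
Hollow - Ash - Willow - Pine - Maple - Thorn - Hollow: 11+27+30+15+18+25 = 126
Hollow - Ash - Willow - Pine - Thorn - Maple - Hollow: 11+27+30+11+18+23 = 120
Hollow - Ash - Thorn - Maple - Willow - Pine - Hollow: 11+14+18+21+30+14 = 108
Hollow - Ash - Thorn - Maple - Pine - Willow - Hollow: 11+14+18+15+30+18 = 106
… (46 more)
Hollow - Ash - Pine - Thorn - Maple - Willow - Hollow: 11+3+11+18+21+18 = 82  ← best
The minimum is 82.
One optimal route: Hollow → Ash → Pine → Thorn → Maple → Willow → Hollow (or its reverse).

Shortest round trip = 82 min.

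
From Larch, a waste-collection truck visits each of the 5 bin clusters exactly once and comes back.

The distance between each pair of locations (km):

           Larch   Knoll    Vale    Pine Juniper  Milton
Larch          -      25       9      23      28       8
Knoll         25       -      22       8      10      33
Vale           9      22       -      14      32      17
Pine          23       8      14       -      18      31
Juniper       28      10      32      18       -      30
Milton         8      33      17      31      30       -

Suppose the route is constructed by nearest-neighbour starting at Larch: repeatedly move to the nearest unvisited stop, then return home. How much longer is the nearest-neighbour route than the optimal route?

6 km longer than the optimal tour.

From Larch: Milton=8, Vale=9, Pine=23, Knoll=25, Juniper=28 → choose Milton (8).
From Milton: Vale=17, Juniper=30, Pine=31, Knoll=33 → choose Vale (17).
From Vale: Pine=14, Knoll=22, Juniper=32 → choose Pine (14).
From Pine: Knoll=8, Juniper=18 → choose Knoll (8).
From Knoll: Juniper=10 → choose Juniper (10).
NN route Larch → Milton → Vale → Pine → Knoll → Juniper → Larch costs 85.
Optimal: Larch → Vale → Pine → Knoll → Juniper → Milton → Larch costs 79 (by enumerating all 60 distinct tours).
Excess = 85 − 79 = 6.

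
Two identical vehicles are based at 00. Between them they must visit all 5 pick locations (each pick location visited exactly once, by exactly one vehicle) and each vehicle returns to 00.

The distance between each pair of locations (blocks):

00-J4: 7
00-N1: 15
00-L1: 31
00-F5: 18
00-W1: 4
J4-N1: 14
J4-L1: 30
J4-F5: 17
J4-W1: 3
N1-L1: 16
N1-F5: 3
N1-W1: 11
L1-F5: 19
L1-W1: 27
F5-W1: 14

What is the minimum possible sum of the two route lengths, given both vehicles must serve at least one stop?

Check every non-empty split of the stops between the two vehicles; for each half take its own optimal tour:
  {J4} + {N1, L1, F5, W1}: 14 + 68 = 82
  {N1} + {J4, L1, F5, W1}: 30 + 74 = 104
  {J4, N1} + {L1, F5, W1}: 36 + 68 = 104
  {L1} + {J4, N1, F5, W1}: 62 + 42 = 104
  {J4, L1} + {N1, F5, W1}: 68 + 36 = 104
  {N1, L1} + {J4, F5, W1}: 62 + 42 = 104
  … (15 splits in total)
Best: vehicle 1 00 → J4 → 00 = 14; vehicle 2 00 → N1 → L1 → F5 → W1 → 00 = 68; combined 82.

82 blocks — the smallest possible combined total.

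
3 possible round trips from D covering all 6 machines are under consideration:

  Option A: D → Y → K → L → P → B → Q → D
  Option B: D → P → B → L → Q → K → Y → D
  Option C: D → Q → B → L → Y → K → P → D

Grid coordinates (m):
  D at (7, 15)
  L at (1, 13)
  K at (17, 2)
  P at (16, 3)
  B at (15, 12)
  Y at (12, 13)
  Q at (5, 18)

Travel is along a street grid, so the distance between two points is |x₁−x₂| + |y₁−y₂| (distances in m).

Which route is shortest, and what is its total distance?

86 m — Option C is the shortest.

Option A: 7 + 16 + 27 + 25 + 10 + 16 + 5 = 106
Option B: 21 + 10 + 15 + 9 + 28 + 16 + 7 = 106
Option C: 5 + 16 + 15 + 11 + 16 + 2 + 21 = 86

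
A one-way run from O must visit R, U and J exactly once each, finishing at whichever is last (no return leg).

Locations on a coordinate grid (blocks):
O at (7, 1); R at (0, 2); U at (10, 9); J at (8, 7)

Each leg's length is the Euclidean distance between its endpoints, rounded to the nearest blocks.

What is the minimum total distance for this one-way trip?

There are 3! = 6 possible orderings.
O→R→U→J: 7+12+3 = 22
O→R→J→U: 7+9+3 = 19
O→U→R→J: 9+12+9 = 30
O→U→J→R: 9+3+9 = 21
O→J→R→U: 6+9+12 = 27
O→J→U→R: 6+3+12 = 21
The minimum is 19.
One shortest path: O → R → J → U.

Shortest open route: 19 blocks.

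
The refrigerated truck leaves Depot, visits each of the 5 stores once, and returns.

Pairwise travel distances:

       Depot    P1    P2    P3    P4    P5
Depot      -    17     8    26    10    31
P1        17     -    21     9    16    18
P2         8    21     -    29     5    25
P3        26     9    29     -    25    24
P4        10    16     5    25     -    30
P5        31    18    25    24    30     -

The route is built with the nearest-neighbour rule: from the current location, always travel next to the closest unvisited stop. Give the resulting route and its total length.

93 along Depot → P2 → P4 → P1 → P3 → P5 → Depot.

Depot → [P2:8 / P4:10 / P1:17 / P3:26 / P5:31] → P2 (8)
P2 → [P4:5 / P1:21 / P5:25 / P3:29] → P4 (5)
P4 → [P1:16 / P3:25 / P5:30] → P1 (16)
P1 → [P3:9 / P5:18] → P3 (9)
P3 → [P5:24] → P5 (24)
Return P5→Depot: 31.
Total = 8 + 5 + 16 + 9 + 24 + 31 = 93.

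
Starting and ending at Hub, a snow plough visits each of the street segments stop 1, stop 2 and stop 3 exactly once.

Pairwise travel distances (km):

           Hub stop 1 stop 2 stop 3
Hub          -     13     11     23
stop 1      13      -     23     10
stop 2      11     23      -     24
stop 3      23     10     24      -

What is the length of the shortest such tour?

There are 3 distinct closed tours to check (reversals are equivalent).
Hub-stop 1-stop 2-stop 3-Hub: 13+23+24+23 = 83
Hub-stop 1-stop 3-stop 2-Hub: 13+10+24+11 = 58
Hub-stop 2-stop 1-stop 3-Hub: 11+23+10+23 = 67
The minimum is 58.
One optimal route: Hub → stop 1 → stop 3 → stop 2 → Hub (or its reverse).

Shortest round trip = 58 km.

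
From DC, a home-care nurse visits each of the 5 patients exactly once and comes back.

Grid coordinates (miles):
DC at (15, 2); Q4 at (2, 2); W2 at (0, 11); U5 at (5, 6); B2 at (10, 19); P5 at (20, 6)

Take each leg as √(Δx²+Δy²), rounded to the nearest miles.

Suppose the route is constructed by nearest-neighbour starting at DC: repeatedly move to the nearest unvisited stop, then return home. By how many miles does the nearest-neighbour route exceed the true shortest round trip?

From DC: P5=6, U5=11, Q4=13, W2=17, B2=18 → choose P5 (6).
From P5: U5=15, B2=16, Q4=18, W2=21 → choose U5 (15).
From U5: Q4=5, W2=7, B2=14 → choose Q4 (5).
From Q4: W2=9, B2=19 → choose W2 (9).
From W2: B2=13 → choose B2 (13).
NN route DC → P5 → U5 → Q4 → W2 → B2 → DC costs 66.
Optimal: DC → Q4 → U5 → W2 → B2 → P5 → DC costs 60 (by enumerating all 60 distinct tours).
Excess = 66 − 60 = 6.

The nearest-neighbour route is 6 miles longer than optimal.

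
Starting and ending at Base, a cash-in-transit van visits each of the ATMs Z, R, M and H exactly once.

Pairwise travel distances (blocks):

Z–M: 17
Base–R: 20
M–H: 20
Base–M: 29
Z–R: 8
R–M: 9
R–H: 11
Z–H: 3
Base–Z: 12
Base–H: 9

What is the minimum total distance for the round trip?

Minimum total distance: 58 blocks.

Base → Z → R → M → H → Base: 12+8+9+20+9 = 58
Base → Z → R → H → M → Base: 12+8+11+20+29 = 80
Base → Z → M → R → H → Base: 12+17+9+11+9 = 58
Base → Z → M → H → R → Base: 12+17+20+11+20 = 80
Base → Z → H → R → M → Base: 12+3+11+9+29 = 64
Base → Z → H → M → R → Base: 12+3+20+9+20 = 64
Base → R → Z → M → H → Base: 20+8+17+20+9 = 74
Base → R → Z → H → M → Base: 20+8+3+20+29 = 80
Base → R → M → Z → H → Base: 20+9+17+3+9 = 58
Base → R → H → Z → M → Base: 20+11+3+17+29 = 80
Base → M → Z → R → H → Base: 29+17+8+11+9 = 74
Base → M → R → Z → H → Base: 29+9+8+3+9 = 58
The minimum is 58.
One optimal route: Base → Z → R → M → H → Base (or its reverse).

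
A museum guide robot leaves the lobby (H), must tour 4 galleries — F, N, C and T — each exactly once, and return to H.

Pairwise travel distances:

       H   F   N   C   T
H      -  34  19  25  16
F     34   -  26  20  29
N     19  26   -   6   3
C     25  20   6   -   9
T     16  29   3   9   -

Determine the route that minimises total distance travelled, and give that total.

There are 12 distinct closed tours to check (reversals are equivalent).
H - F - N - C - T - H: 34+26+6+9+16 = 91
H - F - N - T - C - H: 34+26+3+9+25 = 97
H - F - C - N - T - H: 34+20+6+3+16 = 79
H - F - C - T - N - H: 34+20+9+3+19 = 85
H - F - T - N - C - H: 34+29+3+6+25 = 97
H - F - T - C - N - H: 34+29+9+6+19 = 97
H - N - F - C - T - H: 19+26+20+9+16 = 90
H - N - F - T - C - H: 19+26+29+9+25 = 108
H - N - C - F - T - H: 19+6+20+29+16 = 90
H - N - T - F - C - H: 19+3+29+20+25 = 96
H - C - F - N - T - H: 25+20+26+3+16 = 90
H - C - N - F - T - H: 25+6+26+29+16 = 102
The minimum is 79.
One optimal route: H → F → C → N → T → H (or its reverse).

79 — the shortest possible round trip.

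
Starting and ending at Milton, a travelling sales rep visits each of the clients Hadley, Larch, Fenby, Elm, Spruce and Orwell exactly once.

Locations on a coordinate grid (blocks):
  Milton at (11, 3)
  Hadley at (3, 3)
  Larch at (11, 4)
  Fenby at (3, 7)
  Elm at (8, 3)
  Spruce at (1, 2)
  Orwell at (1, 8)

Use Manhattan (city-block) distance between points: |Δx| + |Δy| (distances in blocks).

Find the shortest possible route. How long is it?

32 blocks — the shortest possible round trip.

There are 360 distinct closed tours to check (reversals are equivalent).
Milton → Hadley → Larch → Fenby → Elm → Spruce → Orwell → Milton: 8+9+11+9+8+6+15 = 66
Milton → Hadley → Larch → Fenby → Elm → Orwell → Spruce → Milton: 8+9+11+9+12+6+11 = 66
Milton → Hadley → Larch → Fenby → Spruce → Elm → Orwell → Milton: 8+9+11+7+8+12+15 = 70
Milton → Hadley → Larch → Fenby → Spruce → Orwell → Elm → Milton: 8+9+11+7+6+12+3 = 56
Milton → Hadley → Larch → Fenby → Orwell → Elm → Spruce → Milton: 8+9+11+3+12+8+11 = 62
Milton → Hadley → Larch → Fenby → Orwell → Spruce → Elm → Milton: 8+9+11+3+6+8+3 = 48
Milton → Hadley → Larch → Elm → Fenby → Spruce → Orwell → Milton: 8+9+4+9+7+6+15 = 58
Milton → Hadley → Larch → Elm → Fenby → Orwell → Spruce → Milton: 8+9+4+9+3+6+11 = 50
… (352 more)
Milton → Larch → Fenby → Orwell → Spruce → Hadley → Elm → Milton: 1+11+3+6+3+5+3 = 32  ← best
The minimum is 32.
One optimal route: Milton → Larch → Fenby → Orwell → Spruce → Hadley → Elm → Milton (or its reverse).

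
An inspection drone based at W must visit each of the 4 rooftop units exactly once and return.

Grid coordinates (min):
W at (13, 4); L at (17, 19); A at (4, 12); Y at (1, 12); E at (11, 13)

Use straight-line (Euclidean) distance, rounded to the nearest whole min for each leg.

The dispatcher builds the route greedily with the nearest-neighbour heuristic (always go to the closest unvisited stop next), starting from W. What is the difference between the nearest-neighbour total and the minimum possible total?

W: E=9, A=12, Y=14, L=16 ⇒ E
E: A=7, L=8, Y=10 ⇒ A
A: Y=3, L=15 ⇒ Y
Y: L=17 ⇒ L
NN route W → E → A → Y → L → W costs 52.
Optimal: W → L → E → A → Y → W costs 48 (by enumerating all 12 distinct tours).
Excess = 52 − 48 = 4.

4 min longer than the optimal tour.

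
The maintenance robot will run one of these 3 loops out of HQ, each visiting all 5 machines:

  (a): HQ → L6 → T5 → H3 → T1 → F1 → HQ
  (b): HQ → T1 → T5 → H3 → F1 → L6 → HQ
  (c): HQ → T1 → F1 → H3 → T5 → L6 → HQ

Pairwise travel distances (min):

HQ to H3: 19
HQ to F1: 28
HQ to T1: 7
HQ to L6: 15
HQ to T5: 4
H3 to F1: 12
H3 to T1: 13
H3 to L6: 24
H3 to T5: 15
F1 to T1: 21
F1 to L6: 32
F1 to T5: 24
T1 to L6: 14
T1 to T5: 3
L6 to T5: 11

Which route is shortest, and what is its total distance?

81 min — (c) is the shortest.

(a): 15 + 11 + 15 + 13 + 21 + 28 = 103
(b): 7 + 3 + 15 + 12 + 32 + 15 = 84
(c): 7 + 21 + 12 + 15 + 11 + 15 = 81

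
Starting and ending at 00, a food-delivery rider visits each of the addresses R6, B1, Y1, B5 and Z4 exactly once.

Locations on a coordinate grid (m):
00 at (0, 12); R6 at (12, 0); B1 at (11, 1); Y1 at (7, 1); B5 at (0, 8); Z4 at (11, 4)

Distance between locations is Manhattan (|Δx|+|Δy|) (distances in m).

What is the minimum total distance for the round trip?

00→R6→B1→Y1→B5→Z4→00: 24+2+4+14+15+19 = 78
00→R6→B1→Y1→Z4→B5→00: 24+2+4+7+15+4 = 56
00→R6→B1→B5→Y1→Z4→00: 24+2+18+14+7+19 = 84
00→R6→B1→B5→Z4→Y1→00: 24+2+18+15+7+18 = 84
00→R6→B1→Z4→Y1→B5→00: 24+2+3+7+14+4 = 54
00→R6→B1→Z4→B5→Y1→00: 24+2+3+15+14+18 = 76
00→R6→Y1→B1→B5→Z4→00: 24+6+4+18+15+19 = 86
00→R6→Y1→B1→Z4→B5→00: 24+6+4+3+15+4 = 56
00→R6→Y1→B5→B1→Z4→00: 24+6+14+18+3+19 = 84
00→R6→Y1→B5→Z4→B1→00: 24+6+14+15+3+22 = 84
00→R6→Y1→Z4→B1→B5→00: 24+6+7+3+18+4 = 62
00→R6→Y1→Z4→B5→B1→00: 24+6+7+15+18+22 = 92
00→R6→B5→B1→Y1→Z4→00: 24+20+18+4+7+19 = 92
00→R6→B5→B1→Z4→Y1→00: 24+20+18+3+7+18 = 90
… (46 more)
00→Y1→R6→B1→Z4→B5→00: 18+6+2+3+15+4 = 48  ← best
The minimum is 48.
One optimal route: 00 → Y1 → R6 → B1 → Z4 → B5 → 00 (or its reverse).

Shortest round trip = 48 m.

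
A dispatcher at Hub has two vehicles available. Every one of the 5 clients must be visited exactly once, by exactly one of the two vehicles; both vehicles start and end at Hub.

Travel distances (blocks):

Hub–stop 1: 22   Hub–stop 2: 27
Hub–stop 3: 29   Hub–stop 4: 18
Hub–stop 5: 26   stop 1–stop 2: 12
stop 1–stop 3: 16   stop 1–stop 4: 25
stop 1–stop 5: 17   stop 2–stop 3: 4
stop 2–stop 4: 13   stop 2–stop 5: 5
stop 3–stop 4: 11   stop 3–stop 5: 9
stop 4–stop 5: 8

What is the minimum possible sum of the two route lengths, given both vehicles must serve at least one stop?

108 blocks — the smallest possible combined total.

Check every non-empty split of the stops between the two vehicles; for each half take its own optimal tour:
  {stop 1} + {stop 2, stop 3, stop 4, stop 5}: 44 + 64 = 108
  {stop 2} + {stop 1, stop 3, stop 4, stop 5}: 54 + 73 = 127
  {stop 1, stop 2} + {stop 3, stop 4, stop 5}: 61 + 64 = 125
  {stop 3} + {stop 1, stop 2, stop 4, stop 5}: 58 + 65 = 123
  {stop 1, stop 3} + {stop 2, stop 4, stop 5}: 67 + 58 = 125
  {stop 2, stop 3} + {stop 1, stop 4, stop 5}: 60 + 65 = 125
  … (15 splits in total)
Best: vehicle 1 Hub → stop 1 → Hub = 44; vehicle 2 Hub → stop 3 → stop 2 → stop 5 → stop 4 → Hub = 64; combined 108.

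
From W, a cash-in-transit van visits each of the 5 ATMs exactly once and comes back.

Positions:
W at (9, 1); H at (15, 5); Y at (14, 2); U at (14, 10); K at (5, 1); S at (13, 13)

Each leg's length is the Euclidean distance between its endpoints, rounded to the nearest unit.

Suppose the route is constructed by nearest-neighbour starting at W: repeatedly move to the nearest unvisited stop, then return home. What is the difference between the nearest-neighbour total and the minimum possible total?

Excess over optimum: 3.

W: K=4, Y=5, H=7, U=10, S=13 ⇒ K
K: Y=9, H=11, U=13, S=14 ⇒ Y
Y: H=3, U=8, S=11 ⇒ H
H: U=5, S=8 ⇒ U
U: S=3 ⇒ S
NN route W → K → Y → H → U → S → W costs 37.
Optimal: W → Y → H → U → S → K → W costs 34 (by enumerating all 60 distinct tours).
Excess = 37 − 34 = 3.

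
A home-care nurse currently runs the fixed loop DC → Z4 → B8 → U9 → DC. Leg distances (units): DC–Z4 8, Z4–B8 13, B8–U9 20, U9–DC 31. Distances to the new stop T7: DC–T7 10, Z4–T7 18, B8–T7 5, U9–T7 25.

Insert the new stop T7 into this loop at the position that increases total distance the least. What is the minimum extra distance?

Insertion cost between consecutive stops i–j is d(i,T7) + d(T7,j) − d(i,j):
  between DC and Z4: 10 + 18 − 8 = 20
  between Z4 and B8: 18 + 5 − 13 = 10
  between B8 and U9: 5 + 25 − 20 = 10
  between U9 and DC: 25 + 10 − 31 = 4
Cheapest insertion is between U9 and DC, adding 4.
New total = 72 + 4 = 76.

Minimum extra distance: 4, inserting T7 between U9 and DC.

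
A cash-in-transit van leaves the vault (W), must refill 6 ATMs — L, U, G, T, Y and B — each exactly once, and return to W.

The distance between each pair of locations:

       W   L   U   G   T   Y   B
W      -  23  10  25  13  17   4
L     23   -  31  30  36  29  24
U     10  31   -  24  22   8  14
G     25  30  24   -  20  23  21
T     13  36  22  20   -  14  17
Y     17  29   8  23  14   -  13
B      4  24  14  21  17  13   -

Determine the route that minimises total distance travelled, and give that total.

Shortest round trip = 110.

There are 360 distinct closed tours to check (reversals are equivalent).
W → L → U → G → T → Y → B → W: 23+31+24+20+14+13+4 = 129
W → L → U → G → T → B → Y → W: 23+31+24+20+17+13+17 = 145
W → L → U → G → Y → T → B → W: 23+31+24+23+14+17+4 = 136
W → L → U → G → Y → B → T → W: 23+31+24+23+13+17+13 = 144
W → L → U → G → B → T → Y → W: 23+31+24+21+17+14+17 = 147
W → L → U → G → B → Y → T → W: 23+31+24+21+13+14+13 = 139
W → L → U → T → G → Y → B → W: 23+31+22+20+23+13+4 = 136
W → L → U → T → G → B → Y → W: 23+31+22+20+21+13+17 = 147
… (352 more)
W → U → Y → T → G → L → B → W: 10+8+14+20+30+24+4 = 110  ← best
The minimum is 110.
One optimal route: W → U → Y → T → G → L → B → W (or its reverse).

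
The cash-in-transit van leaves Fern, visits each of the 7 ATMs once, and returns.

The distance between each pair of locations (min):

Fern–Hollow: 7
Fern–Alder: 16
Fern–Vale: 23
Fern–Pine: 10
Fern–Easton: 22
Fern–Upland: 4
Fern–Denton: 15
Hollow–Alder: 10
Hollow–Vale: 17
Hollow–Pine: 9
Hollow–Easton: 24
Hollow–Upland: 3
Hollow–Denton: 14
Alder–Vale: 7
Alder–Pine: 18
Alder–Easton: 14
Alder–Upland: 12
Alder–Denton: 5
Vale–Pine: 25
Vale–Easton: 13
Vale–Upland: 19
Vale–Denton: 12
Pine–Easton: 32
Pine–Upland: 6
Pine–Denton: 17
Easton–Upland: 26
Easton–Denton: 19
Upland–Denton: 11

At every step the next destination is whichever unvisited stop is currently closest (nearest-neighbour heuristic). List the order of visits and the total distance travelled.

At Fern the remaining stops are Upland 4, Hollow 7, Pine 10, Denton 15, Alder 16, Easton 22, Vale 23; go to Upland.
At Upland the remaining stops are Hollow 3, Pine 6, Denton 11, Alder 12, Vale 19, Easton 26; go to Hollow.
At Hollow the remaining stops are Pine 9, Alder 10, Denton 14, Vale 17, Easton 24; go to Pine.
At Pine the remaining stops are Denton 17, Alder 18, Vale 25, Easton 32; go to Denton.
At Denton the remaining stops are Alder 5, Vale 12, Easton 19; go to Alder.
At Alder the remaining stops are Vale 7, Easton 14; go to Vale.
At Vale the remaining stops are Easton 13; go to Easton.
Return Easton→Fern: 22.
Total = 4 + 3 + 9 + 17 + 5 + 7 + 13 + 22 = 80.

Total distance 80 min via the nearest-neighbour route Fern → Upland → Hollow → Pine → Denton → Alder → Vale → Easton → Fern.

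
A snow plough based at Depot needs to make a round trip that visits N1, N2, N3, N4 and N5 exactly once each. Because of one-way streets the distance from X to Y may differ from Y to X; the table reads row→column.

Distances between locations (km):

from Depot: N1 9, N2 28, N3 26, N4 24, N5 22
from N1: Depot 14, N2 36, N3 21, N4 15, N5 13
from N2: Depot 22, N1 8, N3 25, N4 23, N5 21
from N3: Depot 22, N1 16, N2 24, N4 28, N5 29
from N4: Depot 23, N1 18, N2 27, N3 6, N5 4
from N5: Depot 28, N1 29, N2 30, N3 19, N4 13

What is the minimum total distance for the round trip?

Depot→N1→N2→N3→N4→N5→Depot: 9+36+25+28+4+28 = 130
Depot→N1→N2→N3→N5→N4→Depot: 9+36+25+29+13+23 = 135
Depot→N1→N2→N4→N3→N5→Depot: 9+36+23+6+29+28 = 131
Depot→N1→N2→N4→N5→N3→Depot: 9+36+23+4+19+22 = 113
Depot→N1→N2→N5→N3→N4→Depot: 9+36+21+19+28+23 = 136
Depot→N1→N2→N5→N4→N3→Depot: 9+36+21+13+6+22 = 107
Depot→N1→N3→N2→N4→N5→Depot: 9+21+24+23+4+28 = 109
Depot→N1→N3→N2→N5→N4→Depot: 9+21+24+21+13+23 = 111
Depot→N1→N3→N4→N2→N5→Depot: 9+21+28+27+21+28 = 134
Depot→N1→N3→N4→N5→N2→Depot: 9+21+28+4+30+22 = 114
Depot→N1→N3→N5→N2→N4→Depot: 9+21+29+30+23+23 = 135
Depot→N1→N3→N5→N4→N2→Depot: 9+21+29+13+27+22 = 121
Depot→N1→N4→N2→N3→N5→Depot: 9+15+27+25+29+28 = 133
Depot→N1→N4→N2→N5→N3→Depot: 9+15+27+21+19+22 = 113
… (106 more)
Depot→N1→N5→N4→N3→N2→Depot: 9+13+13+6+24+22 = 87  ← best
The minimum is 87.
One optimal route: Depot → N1 → N5 → N4 → N3 → N2 → Depot.

Minimum total distance: 87 km.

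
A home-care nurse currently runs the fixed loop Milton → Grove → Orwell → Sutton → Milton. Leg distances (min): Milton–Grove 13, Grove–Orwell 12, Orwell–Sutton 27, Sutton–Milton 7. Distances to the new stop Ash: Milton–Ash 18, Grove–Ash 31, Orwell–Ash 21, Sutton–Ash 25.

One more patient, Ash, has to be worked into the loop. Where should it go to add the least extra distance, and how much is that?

+19 min — insert Ash between Orwell and Sutton.

Insertion cost between consecutive stops i–j is d(i,Ash) + d(Ash,j) − d(i,j):
  between Milton and Grove: 18 + 31 − 13 = 36
  between Grove and Orwell: 31 + 21 − 12 = 40
  between Orwell and Sutton: 21 + 25 − 27 = 19
  between Sutton and Milton: 25 + 18 − 7 = 36
Cheapest insertion is between Orwell and Sutton, adding 19.
New total = 59 + 19 = 78.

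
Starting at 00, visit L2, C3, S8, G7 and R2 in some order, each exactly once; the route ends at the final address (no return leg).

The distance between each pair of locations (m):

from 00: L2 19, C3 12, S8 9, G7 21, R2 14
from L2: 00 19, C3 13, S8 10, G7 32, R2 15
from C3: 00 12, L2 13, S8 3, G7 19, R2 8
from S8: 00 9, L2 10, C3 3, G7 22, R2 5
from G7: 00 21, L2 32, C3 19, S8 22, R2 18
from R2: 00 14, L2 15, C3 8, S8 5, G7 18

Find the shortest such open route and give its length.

There are 5! = 120 possible orderings.
00→L2→C3→S8→G7→R2: 19+13+3+22+18 = 75
00→L2→C3→S8→R2→G7: 19+13+3+5+18 = 58
00→L2→C3→G7→S8→R2: 19+13+19+22+5 = 78
00→L2→C3→G7→R2→S8: 19+13+19+18+5 = 74
00→L2→C3→R2→S8→G7: 19+13+8+5+22 = 67
00→L2→C3→R2→G7→S8: 19+13+8+18+22 = 80
00→L2→S8→C3→G7→R2: 19+10+3+19+18 = 69
00→L2→S8→C3→R2→G7: 19+10+3+8+18 = 58
00→L2→S8→G7→C3→R2: 19+10+22+19+8 = 78
00→L2→S8→G7→R2→C3: 19+10+22+18+8 = 77
00→L2→S8→R2→C3→G7: 19+10+5+8+19 = 61
00→L2→S8→R2→G7→C3: 19+10+5+18+19 = 71
00→L2→G7→C3→S8→R2: 19+32+19+3+5 = 78
00→L2→G7→C3→R2→S8: 19+32+19+8+5 = 83
… (106 more)
The minimum is 58.
One shortest path: 00 → L2 → C3 → S8 → R2 → G7.

Minimum one-way distance = 58 m.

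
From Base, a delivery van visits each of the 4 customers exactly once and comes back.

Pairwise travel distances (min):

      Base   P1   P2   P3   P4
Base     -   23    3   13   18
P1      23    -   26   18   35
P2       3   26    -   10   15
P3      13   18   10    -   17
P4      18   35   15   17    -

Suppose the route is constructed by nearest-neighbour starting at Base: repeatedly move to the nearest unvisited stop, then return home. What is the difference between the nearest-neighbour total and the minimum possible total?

From Base: P2=3, P3=13, P4=18, P1=23 → choose P2 (3).
From P2: P3=10, P4=15, P1=26 → choose P3 (10).
From P3: P4=17, P1=18 → choose P4 (17).
From P4: P1=35 → choose P1 (35).
NN route Base → P2 → P3 → P4 → P1 → Base costs 88.
Optimal: Base → P1 → P3 → P4 → P2 → Base costs 76 (by enumerating all 12 distinct tours).
Excess = 88 − 76 = 12.

Excess over optimum: 12 min.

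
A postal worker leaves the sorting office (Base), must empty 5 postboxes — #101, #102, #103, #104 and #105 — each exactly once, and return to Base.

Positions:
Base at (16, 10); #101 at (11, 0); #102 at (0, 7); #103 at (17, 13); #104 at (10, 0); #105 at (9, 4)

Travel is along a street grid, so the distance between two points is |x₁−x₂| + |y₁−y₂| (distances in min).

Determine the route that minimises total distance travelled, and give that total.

Minimum total distance: 60 min.

Base - #101 - #102 - #103 - #104 - #105 - Base: 15+18+23+20+5+13 = 94
Base - #101 - #102 - #103 - #105 - #104 - Base: 15+18+23+17+5+16 = 94
Base - #101 - #102 - #104 - #103 - #105 - Base: 15+18+17+20+17+13 = 100
Base - #101 - #102 - #104 - #105 - #103 - Base: 15+18+17+5+17+4 = 76
Base - #101 - #102 - #105 - #103 - #104 - Base: 15+18+12+17+20+16 = 98
Base - #101 - #102 - #105 - #104 - #103 - Base: 15+18+12+5+20+4 = 74
Base - #101 - #103 - #102 - #104 - #105 - Base: 15+19+23+17+5+13 = 92
Base - #101 - #103 - #102 - #105 - #104 - Base: 15+19+23+12+5+16 = 90
Base - #101 - #103 - #104 - #102 - #105 - Base: 15+19+20+17+12+13 = 96
Base - #101 - #103 - #104 - #105 - #102 - Base: 15+19+20+5+12+19 = 90
Base - #101 - #103 - #105 - #102 - #104 - Base: 15+19+17+12+17+16 = 96
Base - #101 - #103 - #105 - #104 - #102 - Base: 15+19+17+5+17+19 = 92
Base - #101 - #104 - #102 - #103 - #105 - Base: 15+1+17+23+17+13 = 86
Base - #101 - #104 - #102 - #105 - #103 - Base: 15+1+17+12+17+4 = 66
… (46 more)
Base - #101 - #104 - #105 - #102 - #103 - Base: 15+1+5+12+23+4 = 60  ← best
The minimum is 60.
One optimal route: Base → #101 → #104 → #105 → #102 → #103 → Base (or its reverse).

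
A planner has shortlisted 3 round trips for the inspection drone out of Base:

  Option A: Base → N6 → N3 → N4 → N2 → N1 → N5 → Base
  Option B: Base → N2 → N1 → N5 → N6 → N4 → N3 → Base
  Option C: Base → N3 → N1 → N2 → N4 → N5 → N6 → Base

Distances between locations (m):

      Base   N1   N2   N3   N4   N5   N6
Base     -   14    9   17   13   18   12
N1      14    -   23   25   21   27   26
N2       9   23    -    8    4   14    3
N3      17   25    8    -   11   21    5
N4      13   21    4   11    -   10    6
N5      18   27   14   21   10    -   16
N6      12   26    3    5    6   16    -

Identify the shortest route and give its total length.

100 m — Option A is the shortest.

Option A: 12 + 5 + 11 + 4 + 23 + 27 + 18 = 100
Option B: 9 + 23 + 27 + 16 + 6 + 11 + 17 = 109
Option C: 17 + 25 + 23 + 4 + 10 + 16 + 12 = 107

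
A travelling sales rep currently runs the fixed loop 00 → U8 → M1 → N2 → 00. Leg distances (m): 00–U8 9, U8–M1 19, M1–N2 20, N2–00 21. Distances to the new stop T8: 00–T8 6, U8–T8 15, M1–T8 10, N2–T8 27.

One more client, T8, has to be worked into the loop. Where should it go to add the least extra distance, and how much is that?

Adding 6 m by placing T8 on the U8–M1 leg.

Insertion cost between consecutive stops i–j is d(i,T8) + d(T8,j) − d(i,j):
  between 00 and U8: 6 + 15 − 9 = 12
  between U8 and M1: 15 + 10 − 19 = 6
  between M1 and N2: 10 + 27 − 20 = 17
  between N2 and 00: 27 + 6 − 21 = 12
Cheapest insertion is between U8 and M1, adding 6.
New total = 69 + 6 = 75.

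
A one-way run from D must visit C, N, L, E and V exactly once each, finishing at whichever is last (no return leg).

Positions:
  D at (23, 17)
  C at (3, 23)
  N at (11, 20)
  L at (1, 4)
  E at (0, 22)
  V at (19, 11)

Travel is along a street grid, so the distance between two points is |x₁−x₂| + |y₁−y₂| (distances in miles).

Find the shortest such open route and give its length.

There are 5! = 120 possible orderings.
D → C → N → L → E → V: 26+11+26+19+30 = 112
D → C → N → L → V → E: 26+11+26+25+30 = 118
D → C → N → E → L → V: 26+11+13+19+25 = 94
D → C → N → E → V → L: 26+11+13+30+25 = 105
D → C → N → V → L → E: 26+11+17+25+19 = 98
D → C → N → V → E → L: 26+11+17+30+19 = 103
D → C → L → N → E → V: 26+21+26+13+30 = 116
D → C → L → N → V → E: 26+21+26+17+30 = 120
D → C → L → E → N → V: 26+21+19+13+17 = 96
D → C → L → E → V → N: 26+21+19+30+17 = 113
D → C → L → V → N → E: 26+21+25+17+13 = 102
D → C → L → V → E → N: 26+21+25+30+13 = 115
D → C → E → N → L → V: 26+4+13+26+25 = 94
D → C → E → N → V → L: 26+4+13+17+25 = 85
… (106 more)
D → V → N → C → E → L: 10+17+11+4+19 = 61  ← best
The minimum is 61.
One shortest path: D → V → N → C → E → L.

61 miles — the minimum one-way total.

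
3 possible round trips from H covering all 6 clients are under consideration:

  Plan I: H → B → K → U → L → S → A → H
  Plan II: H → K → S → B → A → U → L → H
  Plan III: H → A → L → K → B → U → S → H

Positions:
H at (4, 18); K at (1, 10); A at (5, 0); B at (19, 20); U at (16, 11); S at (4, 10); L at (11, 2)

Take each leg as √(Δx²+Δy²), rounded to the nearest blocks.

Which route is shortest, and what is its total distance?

Shortest is Plan III, total 87 blocks.

Plan I: 15 + 21 + 15 + 10 + 11 + 10 + 18 = 100
Plan II: 9 + 3 + 18 + 24 + 16 + 10 + 17 = 97
Plan III: 18 + 6 + 13 + 21 + 9 + 12 + 8 = 87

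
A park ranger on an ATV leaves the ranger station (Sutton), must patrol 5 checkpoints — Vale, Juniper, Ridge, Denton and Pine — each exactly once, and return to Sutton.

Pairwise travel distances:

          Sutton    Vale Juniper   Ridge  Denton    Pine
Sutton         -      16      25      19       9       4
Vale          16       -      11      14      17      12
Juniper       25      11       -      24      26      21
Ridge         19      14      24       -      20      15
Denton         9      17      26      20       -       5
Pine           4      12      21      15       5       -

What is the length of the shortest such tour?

Shortest round trip = 79.

There are 60 distinct closed tours to check (reversals are equivalent).
Sutton→Vale→Juniper→Ridge→Denton→Pine→Sutton: 16+11+24+20+5+4 = 80
Sutton→Vale→Juniper→Ridge→Pine→Denton→Sutton: 16+11+24+15+5+9 = 80
Sutton→Vale→Juniper→Denton→Ridge→Pine→Sutton: 16+11+26+20+15+4 = 92
Sutton→Vale→Juniper→Denton→Pine→Ridge→Sutton: 16+11+26+5+15+19 = 92
Sutton→Vale→Juniper→Pine→Ridge→Denton→Sutton: 16+11+21+15+20+9 = 92
Sutton→Vale→Juniper→Pine→Denton→Ridge→Sutton: 16+11+21+5+20+19 = 92
Sutton→Vale→Ridge→Juniper→Denton→Pine→Sutton: 16+14+24+26+5+4 = 89
Sutton→Vale→Ridge→Juniper→Pine→Denton→Sutton: 16+14+24+21+5+9 = 89
Sutton→Vale→Ridge→Denton→Juniper→Pine→Sutton: 16+14+20+26+21+4 = 101
Sutton→Vale→Ridge→Denton→Pine→Juniper→Sutton: 16+14+20+5+21+25 = 101
Sutton→Vale→Ridge→Pine→Juniper→Denton→Sutton: 16+14+15+21+26+9 = 101
Sutton→Vale→Ridge→Pine→Denton→Juniper→Sutton: 16+14+15+5+26+25 = 101
Sutton→Vale→Denton→Juniper→Ridge→Pine→Sutton: 16+17+26+24+15+4 = 102
Sutton→Vale→Denton→Juniper→Pine→Ridge→Sutton: 16+17+26+21+15+19 = 114
… (46 more)
Sutton→Juniper→Vale→Ridge→Denton→Pine→Sutton: 25+11+14+20+5+4 = 79  ← best
The minimum is 79.
One optimal route: Sutton → Juniper → Vale → Ridge → Denton → Pine → Sutton (or its reverse).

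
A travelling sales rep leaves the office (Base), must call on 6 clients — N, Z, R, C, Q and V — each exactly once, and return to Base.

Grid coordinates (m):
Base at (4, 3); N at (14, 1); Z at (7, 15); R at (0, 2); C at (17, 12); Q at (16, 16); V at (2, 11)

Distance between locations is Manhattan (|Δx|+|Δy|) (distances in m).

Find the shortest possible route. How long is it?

Base→N→Z→R→C→Q→V→Base: 12+21+20+27+5+19+10 = 114
Base→N→Z→R→C→V→Q→Base: 12+21+20+27+16+19+25 = 140
Base→N→Z→R→Q→C→V→Base: 12+21+20+30+5+16+10 = 114
Base→N→Z→R→Q→V→C→Base: 12+21+20+30+19+16+22 = 140
Base→N→Z→R→V→C→Q→Base: 12+21+20+11+16+5+25 = 110
Base→N→Z→R→V→Q→C→Base: 12+21+20+11+19+5+22 = 110
Base→N→Z→C→R→Q→V→Base: 12+21+13+27+30+19+10 = 132
Base→N→Z→C→R→V→Q→Base: 12+21+13+27+11+19+25 = 128
… (352 more)
Base→N→C→Q→Z→V→R→Base: 12+14+5+10+9+11+5 = 66  ← best
The minimum is 66.
One optimal route: Base → N → C → Q → Z → V → R → Base (or its reverse).

Minimum total distance: 66 m.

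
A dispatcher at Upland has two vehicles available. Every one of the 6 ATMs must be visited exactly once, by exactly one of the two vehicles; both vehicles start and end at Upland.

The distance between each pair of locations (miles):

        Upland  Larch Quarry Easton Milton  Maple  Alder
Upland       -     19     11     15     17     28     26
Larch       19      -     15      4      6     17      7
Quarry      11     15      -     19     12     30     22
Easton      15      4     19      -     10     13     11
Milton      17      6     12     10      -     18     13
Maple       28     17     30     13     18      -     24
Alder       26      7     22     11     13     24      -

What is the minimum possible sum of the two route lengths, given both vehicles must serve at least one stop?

104 miles — the smallest possible combined total.

Check every non-empty split of the stops between the two vehicles; for each half take its own optimal tour:
  {Larch} + {Quarry, Easton, Milton, Maple, Alder}: 38 + 88 = 126
  {Quarry} + {Larch, Easton, Milton, Maple, Alder}: 22 + 82 = 104
  {Larch, Quarry} + {Easton, Milton, Maple, Alder}: 45 + 82 = 127
  {Easton} + {Larch, Quarry, Milton, Maple, Alder}: 30 + 88 = 118
  {Larch, Easton} + {Quarry, Milton, Maple, Alder}: 38 + 88 = 126
  {Quarry, Easton} + {Larch, Milton, Maple, Alder}: 45 + 82 = 127
  … (31 splits in total)
Best: vehicle 1 Upland → Quarry → Upland = 22; vehicle 2 Upland → Easton → Maple → Larch → Alder → Milton → Upland = 82; combined 104.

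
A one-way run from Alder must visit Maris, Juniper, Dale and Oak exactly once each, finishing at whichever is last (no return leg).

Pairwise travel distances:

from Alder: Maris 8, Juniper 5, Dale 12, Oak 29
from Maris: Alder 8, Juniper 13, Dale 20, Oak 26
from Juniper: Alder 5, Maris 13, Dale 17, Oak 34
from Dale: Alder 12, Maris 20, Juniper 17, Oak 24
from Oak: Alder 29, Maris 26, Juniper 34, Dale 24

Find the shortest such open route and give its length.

Shortest open route: 62.

There are 4! = 24 possible orderings.
Alder→Maris→Juniper→Dale→Oak: 8+13+17+24 = 62
Alder→Maris→Juniper→Oak→Dale: 8+13+34+24 = 79
Alder→Maris→Dale→Juniper→Oak: 8+20+17+34 = 79
Alder→Maris→Dale→Oak→Juniper: 8+20+24+34 = 86
Alder→Maris→Oak→Juniper→Dale: 8+26+34+17 = 85
Alder→Maris→Oak→Dale→Juniper: 8+26+24+17 = 75
Alder→Juniper→Maris→Dale→Oak: 5+13+20+24 = 62
Alder→Juniper→Maris→Oak→Dale: 5+13+26+24 = 68
Alder→Juniper→Dale→Maris→Oak: 5+17+20+26 = 68
Alder→Juniper→Dale→Oak→Maris: 5+17+24+26 = 72
Alder→Juniper→Oak→Maris→Dale: 5+34+26+20 = 85
Alder→Juniper→Oak→Dale→Maris: 5+34+24+20 = 83
Alder→Dale→Maris→Juniper→Oak: 12+20+13+34 = 79
Alder→Dale→Maris→Oak→Juniper: 12+20+26+34 = 92
… (10 more)
The minimum is 62.
One shortest path: Alder → Maris → Juniper → Dale → Oak.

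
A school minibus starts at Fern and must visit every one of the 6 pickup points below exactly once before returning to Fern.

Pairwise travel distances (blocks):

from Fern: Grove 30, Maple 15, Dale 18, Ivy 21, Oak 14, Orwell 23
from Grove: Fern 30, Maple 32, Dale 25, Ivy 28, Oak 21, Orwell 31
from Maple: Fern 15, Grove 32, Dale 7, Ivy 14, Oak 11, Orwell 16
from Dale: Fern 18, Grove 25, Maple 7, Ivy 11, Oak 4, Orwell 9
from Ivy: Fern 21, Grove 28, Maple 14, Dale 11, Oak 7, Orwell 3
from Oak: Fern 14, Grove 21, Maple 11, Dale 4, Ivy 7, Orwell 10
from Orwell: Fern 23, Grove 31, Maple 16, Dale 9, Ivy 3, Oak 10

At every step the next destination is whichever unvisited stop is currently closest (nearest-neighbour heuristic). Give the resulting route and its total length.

From Fern: distances to unvisited — Oak=14, Maple=15, Dale=18, Ivy=21, Orwell=23, Grove=30. Nearest is Oak (14).
From Oak: distances to unvisited — Dale=4, Ivy=7, Orwell=10, Maple=11, Grove=21. Nearest is Dale (4).
From Dale: distances to unvisited — Maple=7, Orwell=9, Ivy=11, Grove=25. Nearest is Maple (7).
From Maple: distances to unvisited — Ivy=14, Orwell=16, Grove=32. Nearest is Ivy (14).
From Ivy: distances to unvisited — Orwell=3, Grove=28. Nearest is Orwell (3).
From Orwell: distances to unvisited — Grove=31. Nearest is Grove (31).
Return Grove→Fern: 30.
Total = 14 + 4 + 7 + 14 + 3 + 31 + 30 = 103.

103 blocks along Fern → Oak → Dale → Maple → Ivy → Orwell → Grove → Fern.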